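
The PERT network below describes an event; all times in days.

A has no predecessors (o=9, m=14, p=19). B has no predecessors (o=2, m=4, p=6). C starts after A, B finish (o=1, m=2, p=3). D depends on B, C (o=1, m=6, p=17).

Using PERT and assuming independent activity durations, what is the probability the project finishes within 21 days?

0.264

te_A = (9 + 4·14 + 19)/6 = 84/6 = 14; σ²_A = ((19−9)/6)² = 2.778
te_B = (2 + 4·4 + 6)/6 = 24/6 = 4; σ²_B = ((6−2)/6)² = 0.444
te_C = (1 + 4·2 + 3)/6 = 12/6 = 2; σ²_C = ((3−1)/6)² = 0.111
te_D = (1 + 4·6 + 17)/6 = 42/6 = 7; σ²_D = ((17−1)/6)² = 7.111

Forward pass:
ES_A = 0; EF_A = 14
ES_B = 0; EF_B = 4
ES_C = max(EF_A=14, EF_B=4) = 14; EF_C = 14+2 = 16
ES_D = max(EF_B=4, EF_C=16) = 16; EF_D = 16+7 = 23
Expected project duration μ = 23 days. Critical path: A → C → D.

Variance along critical path = 2.778 + 0.111 + 7.111 = 10.000; σ = √10.000 = 3.162 days.
Z = (21 − 23) / 3.162 = -0.632
P(T ≤ 21) = Φ(-0.632) ≈ 0.264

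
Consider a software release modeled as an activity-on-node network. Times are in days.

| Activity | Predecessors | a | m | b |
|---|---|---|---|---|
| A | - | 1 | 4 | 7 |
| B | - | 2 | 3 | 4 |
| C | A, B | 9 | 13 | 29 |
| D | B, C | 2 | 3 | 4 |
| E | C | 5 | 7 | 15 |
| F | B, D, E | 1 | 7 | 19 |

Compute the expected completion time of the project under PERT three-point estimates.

te_A = (1 + 4·4 + 7)/6 = 24/6 = 4
te_B = (2 + 4·3 + 4)/6 = 18/6 = 3
te_C = (9 + 4·13 + 29)/6 = 90/6 = 15
te_D = (2 + 4·3 + 4)/6 = 18/6 = 3
te_E = (5 + 4·7 + 15)/6 = 48/6 = 8
te_F = (1 + 4·7 + 19)/6 = 48/6 = 8

Forward pass:
ES_A = 0; EF_A = 4
ES_B = 0; EF_B = 3
ES_C = max(EF_A=4, EF_B=3) = 4; EF_C = 4+15 = 19
ES_D = max(EF_B=3, EF_C=19) = 19; EF_D = 19+3 = 22
ES_E = 19; EF_E = 19+8 = 27
ES_F = max(EF_B=3, EF_D=22, EF_E=27) = 27; EF_F = 27+8 = 35
Expected project duration μ = 35 days. Critical path: A → C → E → F.

35 days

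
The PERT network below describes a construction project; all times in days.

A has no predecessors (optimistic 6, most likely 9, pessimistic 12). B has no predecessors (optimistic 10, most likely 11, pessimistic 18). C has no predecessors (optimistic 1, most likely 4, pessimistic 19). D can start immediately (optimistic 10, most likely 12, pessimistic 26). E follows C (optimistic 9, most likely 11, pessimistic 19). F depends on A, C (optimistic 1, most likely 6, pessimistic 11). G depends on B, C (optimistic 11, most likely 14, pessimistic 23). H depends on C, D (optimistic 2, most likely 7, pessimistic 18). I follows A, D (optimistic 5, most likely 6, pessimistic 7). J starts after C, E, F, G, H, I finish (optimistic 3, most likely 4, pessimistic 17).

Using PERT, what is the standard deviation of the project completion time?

3.35 days

te_A = (6 + 4·9 + 12)/6 = 54/6 = 9; σ²_A = ((12−6)/6)² = 1.000
te_B = (10 + 4·11 + 18)/6 = 72/6 = 12; σ²_B = ((18−10)/6)² = 1.778
te_C = (1 + 4·4 + 19)/6 = 36/6 = 6; σ²_C = ((19−1)/6)² = 9.000
te_D = (10 + 4·12 + 26)/6 = 84/6 = 14; σ²_D = ((26−10)/6)² = 7.111
te_E = (9 + 4·11 + 19)/6 = 72/6 = 12; σ²_E = ((19−9)/6)² = 2.778
te_F = (1 + 4·6 + 11)/6 = 36/6 = 6; σ²_F = ((11−1)/6)² = 2.778
te_G = (11 + 4·14 + 23)/6 = 90/6 = 15; σ²_G = ((23−11)/6)² = 4.000
te_H = (2 + 4·7 + 18)/6 = 48/6 = 8; σ²_H = ((18−2)/6)² = 7.111
te_I = (5 + 4·6 + 7)/6 = 36/6 = 6; σ²_I = ((7−5)/6)² = 0.111
te_J = (3 + 4·4 + 17)/6 = 36/6 = 6; σ²_J = ((17−3)/6)² = 5.444

Forward pass:
ES_A = 0; EF_A = 9
ES_B = 0; EF_B = 12
ES_C = 0; EF_C = 6
ES_D = 0; EF_D = 14
ES_E = 6; EF_E = 6+12 = 18
ES_F = max(EF_A=9, EF_C=6) = 9; EF_F = 9+6 = 15
ES_G = max(EF_B=12, EF_C=6) = 12; EF_G = 12+15 = 27
ES_H = max(EF_C=6, EF_D=14) = 14; EF_H = 14+8 = 22
ES_I = max(EF_A=9, EF_D=14) = 14; EF_I = 14+6 = 20
ES_J = max(EF_C=6, EF_E=18, EF_F=15, EF_G=27, EF_H=22, EF_I=20) = 27; EF_J = 27+6 = 33
Expected project duration μ = 33 days. Critical path: B → G → J.

Variance along critical path = 1.778 + 4.000 + 5.444 = 11.222
σ = √11.222 = 3.350 days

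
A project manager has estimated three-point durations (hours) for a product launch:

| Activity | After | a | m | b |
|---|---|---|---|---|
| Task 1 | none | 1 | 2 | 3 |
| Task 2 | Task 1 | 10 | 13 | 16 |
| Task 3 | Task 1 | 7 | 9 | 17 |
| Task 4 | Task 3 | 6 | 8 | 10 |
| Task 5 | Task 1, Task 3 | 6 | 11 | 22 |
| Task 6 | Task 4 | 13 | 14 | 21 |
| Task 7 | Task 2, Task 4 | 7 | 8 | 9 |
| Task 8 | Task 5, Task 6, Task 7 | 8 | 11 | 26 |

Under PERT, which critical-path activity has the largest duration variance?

Task 8

te_Task 1 = (1 + 4·2 + 3)/6 = 12/6 = 2; σ²_Task 1 = ((3−1)/6)² = 0.111
te_Task 2 = (10 + 4·13 + 16)/6 = 78/6 = 13; σ²_Task 2 = ((16−10)/6)² = 1.000
te_Task 3 = (7 + 4·9 + 17)/6 = 60/6 = 10; σ²_Task 3 = ((17−7)/6)² = 2.778
te_Task 4 = (6 + 4·8 + 10)/6 = 48/6 = 8; σ²_Task 4 = ((10−6)/6)² = 0.444
te_Task 5 = (6 + 4·11 + 22)/6 = 72/6 = 12; σ²_Task 5 = ((22−6)/6)² = 7.111
te_Task 6 = (13 + 4·14 + 21)/6 = 90/6 = 15; σ²_Task 6 = ((21−13)/6)² = 1.778
te_Task 7 = (7 + 4·8 + 9)/6 = 48/6 = 8; σ²_Task 7 = ((9−7)/6)² = 0.111
te_Task 8 = (8 + 4·11 + 26)/6 = 78/6 = 13; σ²_Task 8 = ((26−8)/6)² = 9.000

Forward pass:
ES_Task 1 = 0; EF_Task 1 = 2
ES_Task 2 = 2; EF_Task 2 = 2+13 = 15
ES_Task 3 = 2; EF_Task 3 = 2+10 = 12
ES_Task 4 = 12; EF_Task 4 = 12+8 = 20
ES_Task 5 = max(EF_Task 1=2, EF_Task 3=12) = 12; EF_Task 5 = 12+12 = 24
ES_Task 6 = 20; EF_Task 6 = 20+15 = 35
ES_Task 7 = max(EF_Task 2=15, EF_Task 4=20) = 20; EF_Task 7 = 20+8 = 28
ES_Task 8 = max(EF_Task 5=24, EF_Task 6=35, EF_Task 7=28) = 35; EF_Task 8 = 35+13 = 48
Expected project duration μ = 48 hours. Critical path: Task 1 → Task 3 → Task 4 → Task 6 → Task 8.

Variances on critical path: σ²_Task 1=0.111, σ²_Task 3=2.778, σ²_Task 4=0.444, σ²_Task 6=1.778, σ²_Task 8=9.000.
Largest is σ²_Task 8 = 9.000.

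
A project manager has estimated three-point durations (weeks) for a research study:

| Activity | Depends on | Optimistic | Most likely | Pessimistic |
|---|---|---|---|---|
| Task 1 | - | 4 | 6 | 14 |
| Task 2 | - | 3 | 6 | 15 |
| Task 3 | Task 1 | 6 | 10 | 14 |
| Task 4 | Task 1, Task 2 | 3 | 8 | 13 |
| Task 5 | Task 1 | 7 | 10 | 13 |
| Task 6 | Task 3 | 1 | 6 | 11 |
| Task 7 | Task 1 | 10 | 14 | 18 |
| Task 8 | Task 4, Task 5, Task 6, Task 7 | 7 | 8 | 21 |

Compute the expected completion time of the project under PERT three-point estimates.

33 weeks

te_Task 1 = (4 + 4·6 + 14)/6 = 42/6 = 7
te_Task 2 = (3 + 4·6 + 15)/6 = 42/6 = 7
te_Task 3 = (6 + 4·10 + 14)/6 = 60/6 = 10
te_Task 4 = (3 + 4·8 + 13)/6 = 48/6 = 8
te_Task 5 = (7 + 4·10 + 13)/6 = 60/6 = 10
te_Task 6 = (1 + 4·6 + 11)/6 = 36/6 = 6
te_Task 7 = (10 + 4·14 + 18)/6 = 84/6 = 14
te_Task 8 = (7 + 4·8 + 21)/6 = 60/6 = 10

Forward pass:
ES_Task 1 = 0; EF_Task 1 = 7
ES_Task 2 = 0; EF_Task 2 = 7
ES_Task 3 = 7; EF_Task 3 = 7+10 = 17
ES_Task 4 = max(EF_Task 1=7, EF_Task 2=7) = 7; EF_Task 4 = 7+8 = 15
ES_Task 5 = 7; EF_Task 5 = 7+10 = 17
ES_Task 6 = 17; EF_Task 6 = 17+6 = 23
ES_Task 7 = 7; EF_Task 7 = 7+14 = 21
ES_Task 8 = max(EF_Task 4=15, EF_Task 5=17, EF_Task 6=23, EF_Task 7=21) = 23; EF_Task 8 = 23+10 = 33
Expected project duration μ = 33 weeks. Critical path: Task 1 → Task 3 → Task 6 → Task 8.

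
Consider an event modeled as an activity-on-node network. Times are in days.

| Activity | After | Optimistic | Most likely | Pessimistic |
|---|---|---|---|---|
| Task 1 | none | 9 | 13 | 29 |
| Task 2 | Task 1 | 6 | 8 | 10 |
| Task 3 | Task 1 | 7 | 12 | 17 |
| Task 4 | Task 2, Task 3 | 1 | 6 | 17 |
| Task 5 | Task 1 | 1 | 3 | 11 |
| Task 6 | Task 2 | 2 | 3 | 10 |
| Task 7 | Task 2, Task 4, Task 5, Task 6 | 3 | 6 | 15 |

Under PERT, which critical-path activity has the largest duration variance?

te_Task 1 = (9 + 4·13 + 29)/6 = 90/6 = 15; σ²_Task 1 = ((29−9)/6)² = 11.111
te_Task 2 = (6 + 4·8 + 10)/6 = 48/6 = 8; σ²_Task 2 = ((10−6)/6)² = 0.444
te_Task 3 = (7 + 4·12 + 17)/6 = 72/6 = 12; σ²_Task 3 = ((17−7)/6)² = 2.778
te_Task 4 = (1 + 4·6 + 17)/6 = 42/6 = 7; σ²_Task 4 = ((17−1)/6)² = 7.111
te_Task 5 = (1 + 4·3 + 11)/6 = 24/6 = 4; σ²_Task 5 = ((11−1)/6)² = 2.778
te_Task 6 = (2 + 4·3 + 10)/6 = 24/6 = 4; σ²_Task 6 = ((10−2)/6)² = 1.778
te_Task 7 = (3 + 4·6 + 15)/6 = 42/6 = 7; σ²_Task 7 = ((15−3)/6)² = 4.000

Forward pass:
ES_Task 1 = 0; EF_Task 1 = 15
ES_Task 2 = 15; EF_Task 2 = 15+8 = 23
ES_Task 3 = 15; EF_Task 3 = 15+12 = 27
ES_Task 4 = max(EF_Task 2=23, EF_Task 3=27) = 27; EF_Task 4 = 27+7 = 34
ES_Task 5 = 15; EF_Task 5 = 15+4 = 19
ES_Task 6 = 23; EF_Task 6 = 23+4 = 27
ES_Task 7 = max(EF_Task 2=23, EF_Task 4=34, EF_Task 5=19, EF_Task 6=27) = 34; EF_Task 7 = 34+7 = 41
Expected project duration μ = 41 days. Critical path: Task 1 → Task 3 → Task 4 → Task 7.

Variances on critical path: σ²_Task 1=11.111, σ²_Task 3=2.778, σ²_Task 4=7.111, σ²_Task 7=4.000.
Largest is σ²_Task 1 = 11.111.

Task 1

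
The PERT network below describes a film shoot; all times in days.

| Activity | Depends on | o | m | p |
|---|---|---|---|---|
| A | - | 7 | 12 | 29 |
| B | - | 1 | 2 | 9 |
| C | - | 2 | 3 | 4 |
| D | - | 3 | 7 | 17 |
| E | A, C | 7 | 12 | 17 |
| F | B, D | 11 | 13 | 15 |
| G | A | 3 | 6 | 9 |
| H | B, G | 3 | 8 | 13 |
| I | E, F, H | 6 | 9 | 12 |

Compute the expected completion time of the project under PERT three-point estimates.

37 days

te_A = (7 + 4·12 + 29)/6 = 84/6 = 14
te_B = (1 + 4·2 + 9)/6 = 18/6 = 3
te_C = (2 + 4·3 + 4)/6 = 18/6 = 3
te_D = (3 + 4·7 + 17)/6 = 48/6 = 8
te_E = (7 + 4·12 + 17)/6 = 72/6 = 12
te_F = (11 + 4·13 + 15)/6 = 78/6 = 13
te_G = (3 + 4·6 + 9)/6 = 36/6 = 6
te_H = (3 + 4·8 + 13)/6 = 48/6 = 8
te_I = (6 + 4·9 + 12)/6 = 54/6 = 9

Forward pass:
ES_A = 0; EF_A = 14
ES_B = 0; EF_B = 3
ES_C = 0; EF_C = 3
ES_D = 0; EF_D = 8
ES_E = max(EF_A=14, EF_C=3) = 14; EF_E = 14+12 = 26
ES_F = max(EF_B=3, EF_D=8) = 8; EF_F = 8+13 = 21
ES_G = 14; EF_G = 14+6 = 20
ES_H = max(EF_B=3, EF_G=20) = 20; EF_H = 20+8 = 28
ES_I = max(EF_E=26, EF_F=21, EF_H=28) = 28; EF_I = 28+9 = 37
Expected project duration μ = 37 days. Critical path: A → G → H → I.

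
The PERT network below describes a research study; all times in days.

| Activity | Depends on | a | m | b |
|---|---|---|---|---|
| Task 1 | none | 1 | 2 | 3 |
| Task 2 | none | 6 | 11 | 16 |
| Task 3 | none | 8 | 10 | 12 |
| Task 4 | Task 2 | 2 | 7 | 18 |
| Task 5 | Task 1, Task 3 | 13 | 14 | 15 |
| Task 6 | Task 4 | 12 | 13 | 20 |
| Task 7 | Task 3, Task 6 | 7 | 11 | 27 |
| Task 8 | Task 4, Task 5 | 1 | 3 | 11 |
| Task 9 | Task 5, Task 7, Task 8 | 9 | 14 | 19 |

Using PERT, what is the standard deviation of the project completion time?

5.06 days

te_Task 1 = (1 + 4·2 + 3)/6 = 12/6 = 2; σ²_Task 1 = ((3−1)/6)² = 0.111
te_Task 2 = (6 + 4·11 + 16)/6 = 66/6 = 11; σ²_Task 2 = ((16−6)/6)² = 2.778
te_Task 3 = (8 + 4·10 + 12)/6 = 60/6 = 10; σ²_Task 3 = ((12−8)/6)² = 0.444
te_Task 4 = (2 + 4·7 + 18)/6 = 48/6 = 8; σ²_Task 4 = ((18−2)/6)² = 7.111
te_Task 5 = (13 + 4·14 + 15)/6 = 84/6 = 14; σ²_Task 5 = ((15−13)/6)² = 0.111
te_Task 6 = (12 + 4·13 + 20)/6 = 84/6 = 14; σ²_Task 6 = ((20−12)/6)² = 1.778
te_Task 7 = (7 + 4·11 + 27)/6 = 78/6 = 13; σ²_Task 7 = ((27−7)/6)² = 11.111
te_Task 8 = (1 + 4·3 + 11)/6 = 24/6 = 4; σ²_Task 8 = ((11−1)/6)² = 2.778
te_Task 9 = (9 + 4·14 + 19)/6 = 84/6 = 14; σ²_Task 9 = ((19−9)/6)² = 2.778

Forward pass:
ES_Task 1 = 0; EF_Task 1 = 2
ES_Task 2 = 0; EF_Task 2 = 11
ES_Task 3 = 0; EF_Task 3 = 10
ES_Task 4 = 11; EF_Task 4 = 11+8 = 19
ES_Task 5 = max(EF_Task 1=2, EF_Task 3=10) = 10; EF_Task 5 = 10+14 = 24
ES_Task 6 = 19; EF_Task 6 = 19+14 = 33
ES_Task 7 = max(EF_Task 3=10, EF_Task 6=33) = 33; EF_Task 7 = 33+13 = 46
ES_Task 8 = max(EF_Task 4=19, EF_Task 5=24) = 24; EF_Task 8 = 24+4 = 28
ES_Task 9 = max(EF_Task 5=24, EF_Task 7=46, EF_Task 8=28) = 46; EF_Task 9 = 46+14 = 60
Expected project duration μ = 60 days. Critical path: Task 2 → Task 4 → Task 6 → Task 7 → Task 9.

Variance along critical path = 2.778 + 7.111 + 1.778 + 11.111 + 2.778 = 25.556
σ = √25.556 = 5.055 days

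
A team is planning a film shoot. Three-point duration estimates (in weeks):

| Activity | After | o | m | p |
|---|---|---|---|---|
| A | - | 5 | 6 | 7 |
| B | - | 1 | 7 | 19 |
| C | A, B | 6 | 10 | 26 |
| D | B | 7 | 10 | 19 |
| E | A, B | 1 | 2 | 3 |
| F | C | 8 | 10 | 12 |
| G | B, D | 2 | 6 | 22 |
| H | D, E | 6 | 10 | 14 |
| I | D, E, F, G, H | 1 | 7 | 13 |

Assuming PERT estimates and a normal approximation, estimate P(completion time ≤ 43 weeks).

te_A = (5 + 4·6 + 7)/6 = 36/6 = 6; σ²_A = ((7−5)/6)² = 0.111
te_B = (1 + 4·7 + 19)/6 = 48/6 = 8; σ²_B = ((19−1)/6)² = 9.000
te_C = (6 + 4·10 + 26)/6 = 72/6 = 12; σ²_C = ((26−6)/6)² = 11.111
te_D = (7 + 4·10 + 19)/6 = 66/6 = 11; σ²_D = ((19−7)/6)² = 4.000
te_E = (1 + 4·2 + 3)/6 = 12/6 = 2; σ²_E = ((3−1)/6)² = 0.111
te_F = (8 + 4·10 + 12)/6 = 60/6 = 10; σ²_F = ((12−8)/6)² = 0.444
te_G = (2 + 4·6 + 22)/6 = 48/6 = 8; σ²_G = ((22−2)/6)² = 11.111
te_H = (6 + 4·10 + 14)/6 = 60/6 = 10; σ²_H = ((14−6)/6)² = 1.778
te_I = (1 + 4·7 + 13)/6 = 42/6 = 7; σ²_I = ((13−1)/6)² = 4.000

Forward pass:
ES_A = 0; EF_A = 6
ES_B = 0; EF_B = 8
ES_C = max(EF_A=6, EF_B=8) = 8; EF_C = 8+12 = 20
ES_D = 8; EF_D = 8+11 = 19
ES_E = max(EF_A=6, EF_B=8) = 8; EF_E = 8+2 = 10
ES_F = 20; EF_F = 20+10 = 30
ES_G = max(EF_B=8, EF_D=19) = 19; EF_G = 19+8 = 27
ES_H = max(EF_D=19, EF_E=10) = 19; EF_H = 19+10 = 29
ES_I = max(EF_D=19, EF_E=10, EF_F=30, EF_G=27, EF_H=29) = 30; EF_I = 30+7 = 37
Expected project duration μ = 37 weeks. Critical path: B → C → F → I.

Variance along critical path = 9.000 + 11.111 + 0.444 + 4.000 = 24.556; σ = √24.556 = 4.955 weeks.
Z = (43 − 37) / 4.955 = 1.211
P(T ≤ 43) = Φ(1.211) ≈ 0.887

0.887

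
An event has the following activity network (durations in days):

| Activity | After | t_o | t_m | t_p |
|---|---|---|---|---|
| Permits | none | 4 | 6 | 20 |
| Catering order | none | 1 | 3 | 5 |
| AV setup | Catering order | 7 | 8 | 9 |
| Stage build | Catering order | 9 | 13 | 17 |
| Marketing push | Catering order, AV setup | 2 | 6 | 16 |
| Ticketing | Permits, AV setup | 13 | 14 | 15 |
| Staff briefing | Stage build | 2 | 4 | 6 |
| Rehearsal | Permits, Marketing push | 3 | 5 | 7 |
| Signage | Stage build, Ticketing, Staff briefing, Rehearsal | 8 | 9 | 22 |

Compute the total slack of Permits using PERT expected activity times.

3 days

te_Permits = (4 + 4·6 + 20)/6 = 48/6 = 8
te_Catering order = (1 + 4·3 + 5)/6 = 18/6 = 3
te_AV setup = (7 + 4·8 + 9)/6 = 48/6 = 8
te_Stage build = (9 + 4·13 + 17)/6 = 78/6 = 13
te_Marketing push = (2 + 4·6 + 16)/6 = 42/6 = 7
te_Ticketing = (13 + 4·14 + 15)/6 = 84/6 = 14
te_Staff briefing = (2 + 4·4 + 6)/6 = 24/6 = 4
te_Rehearsal = (3 + 4·5 + 7)/6 = 30/6 = 5
te_Signage = (8 + 4·9 + 22)/6 = 66/6 = 11

Forward pass:
ES_Permits = 0; EF_Permits = 8
ES_Catering order = 0; EF_Catering order = 3
ES_AV setup = 3; EF_AV setup = 3+8 = 11
ES_Stage build = 3; EF_Stage build = 3+13 = 16
ES_Marketing push = max(EF_Catering order=3, EF_AV setup=11) = 11; EF_Marketing push = 11+7 = 18
ES_Ticketing = max(EF_Permits=8, EF_AV setup=11) = 11; EF_Ticketing = 11+14 = 25
ES_Staff briefing = 16; EF_Staff briefing = 16+4 = 20
ES_Rehearsal = max(EF_Permits=8, EF_Marketing push=18) = 18; EF_Rehearsal = 18+5 = 23
ES_Signage = max(EF_Stage build=16, EF_Ticketing=25, EF_Staff briefing=20, EF_Rehearsal=23) = 25; EF_Signage = 25+11 = 36
Expected project duration μ = 36 days. Critical path: Catering order → AV setup → Ticketing → Signage.

Backward pass:
LF_Signage = 36; LS_Signage = 36−11 = 25
LF_Rehearsal = LS_Signage = 25; LS_Rehearsal = 25−5 = 20
LF_Staff briefing = LS_Signage = 25; LS_Staff briefing = 25−4 = 21
LF_Ticketing = LS_Signage = 25; LS_Ticketing = 25−14 = 11
LF_Marketing push = LS_Rehearsal = 20; LS_Marketing push = 20−7 = 13
LF_Stage build = min(LS_Staff briefing=21, LS_Signage=25) = 21; LS_Stage build = 21−13 = 8
LF_AV setup = min(LS_Marketing push=13, LS_Ticketing=11) = 11; LS_AV setup = 11−8 = 3
LF_Catering order = min(LS_AV setup=3, LS_Stage build=8, LS_Marketing push=13) = 3; LS_Catering order = 3−3 = 0
LF_Permits = min(LS_Ticketing=11, LS_Rehearsal=20) = 11; LS_Permits = 11−8 = 3
Slack_Permits = LS_Permits − ES_Permits = 3 − 0 = 3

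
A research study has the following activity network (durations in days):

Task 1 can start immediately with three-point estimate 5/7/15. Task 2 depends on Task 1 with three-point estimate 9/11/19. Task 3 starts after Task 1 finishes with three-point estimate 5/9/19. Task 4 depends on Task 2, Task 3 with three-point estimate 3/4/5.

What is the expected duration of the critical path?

24 days

te_Task 1 = (5 + 4·7 + 15)/6 = 48/6 = 8
te_Task 2 = (9 + 4·11 + 19)/6 = 72/6 = 12
te_Task 3 = (5 + 4·9 + 19)/6 = 60/6 = 10
te_Task 4 = (3 + 4·4 + 5)/6 = 24/6 = 4

Forward pass:
ES_Task 1 = 0; EF_Task 1 = 8
ES_Task 2 = 8; EF_Task 2 = 8+12 = 20
ES_Task 3 = 8; EF_Task 3 = 8+10 = 18
ES_Task 4 = max(EF_Task 2=20, EF_Task 3=18) = 20; EF_Task 4 = 20+4 = 24
Expected project duration μ = 24 days. Critical path: Task 1 → Task 2 → Task 4.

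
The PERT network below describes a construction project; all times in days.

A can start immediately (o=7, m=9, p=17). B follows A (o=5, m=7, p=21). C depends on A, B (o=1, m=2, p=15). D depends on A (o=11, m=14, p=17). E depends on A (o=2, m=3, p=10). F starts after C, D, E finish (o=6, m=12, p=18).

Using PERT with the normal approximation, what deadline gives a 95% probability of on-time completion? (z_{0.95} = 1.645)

40.6 days

te_A = (7 + 4·9 + 17)/6 = 60/6 = 10; σ²_A = ((17−7)/6)² = 2.778
te_B = (5 + 4·7 + 21)/6 = 54/6 = 9; σ²_B = ((21−5)/6)² = 7.111
te_C = (1 + 4·2 + 15)/6 = 24/6 = 4; σ²_C = ((15−1)/6)² = 5.444
te_D = (11 + 4·14 + 17)/6 = 84/6 = 14; σ²_D = ((17−11)/6)² = 1.000
te_E = (2 + 4·3 + 10)/6 = 24/6 = 4; σ²_E = ((10−2)/6)² = 1.778
te_F = (6 + 4·12 + 18)/6 = 72/6 = 12; σ²_F = ((18−6)/6)² = 4.000

Forward pass:
ES_A = 0; EF_A = 10
ES_B = 10; EF_B = 10+9 = 19
ES_C = max(EF_A=10, EF_B=19) = 19; EF_C = 19+4 = 23
ES_D = 10; EF_D = 10+14 = 24
ES_E = 10; EF_E = 10+4 = 14
ES_F = max(EF_C=23, EF_D=24, EF_E=14) = 24; EF_F = 24+12 = 36
Expected project duration μ = 36 days. Critical path: A → D → F.

Variance along critical path = 2.778 + 1.000 + 4.000 = 7.778; σ = 2.789 days.
D = μ + z·σ = 36 + 1.645·2.789 = 40.6 days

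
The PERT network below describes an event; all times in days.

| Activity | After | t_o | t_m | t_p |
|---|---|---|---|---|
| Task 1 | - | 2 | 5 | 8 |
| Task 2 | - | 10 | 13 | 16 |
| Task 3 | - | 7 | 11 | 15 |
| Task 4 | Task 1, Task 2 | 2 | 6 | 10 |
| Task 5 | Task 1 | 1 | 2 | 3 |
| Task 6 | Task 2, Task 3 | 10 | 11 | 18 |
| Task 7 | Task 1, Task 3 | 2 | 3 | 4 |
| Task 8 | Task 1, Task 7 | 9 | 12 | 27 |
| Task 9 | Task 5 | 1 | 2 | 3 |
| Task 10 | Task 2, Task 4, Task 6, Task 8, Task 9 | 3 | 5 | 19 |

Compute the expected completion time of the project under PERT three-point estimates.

te_Task 1 = (2 + 4·5 + 8)/6 = 30/6 = 5
te_Task 2 = (10 + 4·13 + 16)/6 = 78/6 = 13
te_Task 3 = (7 + 4·11 + 15)/6 = 66/6 = 11
te_Task 4 = (2 + 4·6 + 10)/6 = 36/6 = 6
te_Task 5 = (1 + 4·2 + 3)/6 = 12/6 = 2
te_Task 6 = (10 + 4·11 + 18)/6 = 72/6 = 12
te_Task 7 = (2 + 4·3 + 4)/6 = 18/6 = 3
te_Task 8 = (9 + 4·12 + 27)/6 = 84/6 = 14
te_Task 9 = (1 + 4·2 + 3)/6 = 12/6 = 2
te_Task 10 = (3 + 4·5 + 19)/6 = 42/6 = 7

Forward pass:
ES_Task 1 = 0; EF_Task 1 = 5
ES_Task 2 = 0; EF_Task 2 = 13
ES_Task 3 = 0; EF_Task 3 = 11
ES_Task 4 = max(EF_Task 1=5, EF_Task 2=13) = 13; EF_Task 4 = 13+6 = 19
ES_Task 5 = 5; EF_Task 5 = 5+2 = 7
ES_Task 6 = max(EF_Task 2=13, EF_Task 3=11) = 13; EF_Task 6 = 13+12 = 25
ES_Task 7 = max(EF_Task 1=5, EF_Task 3=11) = 11; EF_Task 7 = 11+3 = 14
ES_Task 8 = max(EF_Task 1=5, EF_Task 7=14) = 14; EF_Task 8 = 14+14 = 28
ES_Task 9 = 7; EF_Task 9 = 7+2 = 9
ES_Task 10 = max(EF_Task 2=13, EF_Task 4=19, EF_Task 6=25, EF_Task 8=28, EF_Task 9=9) = 28; EF_Task 10 = 28+7 = 35
Expected project duration μ = 35 days. Critical path: Task 3 → Task 7 → Task 8 → Task 10.

35 days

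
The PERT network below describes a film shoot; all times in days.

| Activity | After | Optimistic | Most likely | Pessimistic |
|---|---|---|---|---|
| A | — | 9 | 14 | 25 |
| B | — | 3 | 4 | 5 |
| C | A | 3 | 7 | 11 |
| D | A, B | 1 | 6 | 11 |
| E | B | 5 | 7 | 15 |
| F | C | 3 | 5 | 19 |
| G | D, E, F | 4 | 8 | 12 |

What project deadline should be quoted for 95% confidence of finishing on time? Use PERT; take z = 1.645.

te_A = (9 + 4·14 + 25)/6 = 90/6 = 15; σ²_A = ((25−9)/6)² = 7.111
te_B = (3 + 4·4 + 5)/6 = 24/6 = 4; σ²_B = ((5−3)/6)² = 0.111
te_C = (3 + 4·7 + 11)/6 = 42/6 = 7; σ²_C = ((11−3)/6)² = 1.778
te_D = (1 + 4·6 + 11)/6 = 36/6 = 6; σ²_D = ((11−1)/6)² = 2.778
te_E = (5 + 4·7 + 15)/6 = 48/6 = 8; σ²_E = ((15−5)/6)² = 2.778
te_F = (3 + 4·5 + 19)/6 = 42/6 = 7; σ²_F = ((19−3)/6)² = 7.111
te_G = (4 + 4·8 + 12)/6 = 48/6 = 8; σ²_G = ((12−4)/6)² = 1.778

Forward pass:
ES_A = 0; EF_A = 15
ES_B = 0; EF_B = 4
ES_C = 15; EF_C = 15+7 = 22
ES_D = max(EF_A=15, EF_B=4) = 15; EF_D = 15+6 = 21
ES_E = 4; EF_E = 4+8 = 12
ES_F = 22; EF_F = 22+7 = 29
ES_G = max(EF_D=21, EF_E=12, EF_F=29) = 29; EF_G = 29+8 = 37
Expected project duration μ = 37 days. Critical path: A → C → F → G.

Variance along critical path = 7.111 + 1.778 + 7.111 + 1.778 = 17.778; σ = 4.216 days.
D = μ + z·σ = 37 + 1.645·4.216 = 43.9 days

43.9 days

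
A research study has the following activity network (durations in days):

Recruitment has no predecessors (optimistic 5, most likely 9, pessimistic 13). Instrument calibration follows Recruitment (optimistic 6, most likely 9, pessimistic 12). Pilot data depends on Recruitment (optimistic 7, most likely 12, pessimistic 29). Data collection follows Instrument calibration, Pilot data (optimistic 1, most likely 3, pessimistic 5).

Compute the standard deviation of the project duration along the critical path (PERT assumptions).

te_Recruitment = (5 + 4·9 + 13)/6 = 54/6 = 9; σ²_Recruitment = ((13−5)/6)² = 1.778
te_Instrument calibration = (6 + 4·9 + 12)/6 = 54/6 = 9; σ²_Instrument calibration = ((12−6)/6)² = 1.000
te_Pilot data = (7 + 4·12 + 29)/6 = 84/6 = 14; σ²_Pilot data = ((29−7)/6)² = 13.444
te_Data collection = (1 + 4·3 + 5)/6 = 18/6 = 3; σ²_Data collection = ((5−1)/6)² = 0.444

Forward pass:
ES_Recruitment = 0; EF_Recruitment = 9
ES_Instrument calibration = 9; EF_Instrument calibration = 9+9 = 18
ES_Pilot data = 9; EF_Pilot data = 9+14 = 23
ES_Data collection = max(EF_Instrument calibration=18, EF_Pilot data=23) = 23; EF_Data collection = 23+3 = 26
Expected project duration μ = 26 days. Critical path: Recruitment → Pilot data → Data collection.

Variance along critical path = 1.778 + 13.444 + 0.444 = 15.667
σ = √15.667 = 3.958 days

3.96 days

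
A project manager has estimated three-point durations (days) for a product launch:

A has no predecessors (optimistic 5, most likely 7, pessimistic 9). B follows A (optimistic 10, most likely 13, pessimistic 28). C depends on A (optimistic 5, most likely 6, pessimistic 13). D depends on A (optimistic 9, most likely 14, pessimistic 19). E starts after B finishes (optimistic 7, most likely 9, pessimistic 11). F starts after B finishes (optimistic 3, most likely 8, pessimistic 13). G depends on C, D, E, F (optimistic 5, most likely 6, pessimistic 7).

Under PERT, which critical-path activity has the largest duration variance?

te_A = (5 + 4·7 + 9)/6 = 42/6 = 7; σ²_A = ((9−5)/6)² = 0.444
te_B = (10 + 4·13 + 28)/6 = 90/6 = 15; σ²_B = ((28−10)/6)² = 9.000
te_C = (5 + 4·6 + 13)/6 = 42/6 = 7; σ²_C = ((13−5)/6)² = 1.778
te_D = (9 + 4·14 + 19)/6 = 84/6 = 14; σ²_D = ((19−9)/6)² = 2.778
te_E = (7 + 4·9 + 11)/6 = 54/6 = 9; σ²_E = ((11−7)/6)² = 0.444
te_F = (3 + 4·8 + 13)/6 = 48/6 = 8; σ²_F = ((13−3)/6)² = 2.778
te_G = (5 + 4·6 + 7)/6 = 36/6 = 6; σ²_G = ((7−5)/6)² = 0.111

Forward pass:
ES_A = 0; EF_A = 7
ES_B = 7; EF_B = 7+15 = 22
ES_C = 7; EF_C = 7+7 = 14
ES_D = 7; EF_D = 7+14 = 21
ES_E = 22; EF_E = 22+9 = 31
ES_F = 22; EF_F = 22+8 = 30
ES_G = max(EF_C=14, EF_D=21, EF_E=31, EF_F=30) = 31; EF_G = 31+6 = 37
Expected project duration μ = 37 days. Critical path: A → B → E → G.

Variances on critical path: σ²_A=0.444, σ²_B=9.000, σ²_E=0.444, σ²_G=0.111.
Largest is σ²_B = 9.000.

B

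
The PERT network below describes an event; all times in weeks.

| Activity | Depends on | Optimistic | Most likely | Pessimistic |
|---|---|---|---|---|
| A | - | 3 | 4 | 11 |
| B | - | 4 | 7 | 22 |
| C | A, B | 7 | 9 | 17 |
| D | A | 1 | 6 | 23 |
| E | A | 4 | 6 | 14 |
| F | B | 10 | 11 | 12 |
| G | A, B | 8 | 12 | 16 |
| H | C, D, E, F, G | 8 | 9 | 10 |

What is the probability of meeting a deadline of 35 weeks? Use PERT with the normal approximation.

0.935

te_A = (3 + 4·4 + 11)/6 = 30/6 = 5; σ²_A = ((11−3)/6)² = 1.778
te_B = (4 + 4·7 + 22)/6 = 54/6 = 9; σ²_B = ((22−4)/6)² = 9.000
te_C = (7 + 4·9 + 17)/6 = 60/6 = 10; σ²_C = ((17−7)/6)² = 2.778
te_D = (1 + 4·6 + 23)/6 = 48/6 = 8; σ²_D = ((23−1)/6)² = 13.444
te_E = (4 + 4·6 + 14)/6 = 42/6 = 7; σ²_E = ((14−4)/6)² = 2.778
te_F = (10 + 4·11 + 12)/6 = 66/6 = 11; σ²_F = ((12−10)/6)² = 0.111
te_G = (8 + 4·12 + 16)/6 = 72/6 = 12; σ²_G = ((16−8)/6)² = 1.778
te_H = (8 + 4·9 + 10)/6 = 54/6 = 9; σ²_H = ((10−8)/6)² = 0.111

Forward pass:
ES_A = 0; EF_A = 5
ES_B = 0; EF_B = 9
ES_C = max(EF_A=5, EF_B=9) = 9; EF_C = 9+10 = 19
ES_D = 5; EF_D = 5+8 = 13
ES_E = 5; EF_E = 5+7 = 12
ES_F = 9; EF_F = 9+11 = 20
ES_G = max(EF_A=5, EF_B=9) = 9; EF_G = 9+12 = 21
ES_H = max(EF_C=19, EF_D=13, EF_E=12, EF_F=20, EF_G=21) = 21; EF_H = 21+9 = 30
Expected project duration μ = 30 weeks. Critical path: B → G → H.

Variance along critical path = 9.000 + 1.778 + 0.111 = 10.889; σ = √10.889 = 3.300 weeks.
Z = (35 − 30) / 3.300 = 1.515
P(T ≤ 35) = Φ(1.515) ≈ 0.935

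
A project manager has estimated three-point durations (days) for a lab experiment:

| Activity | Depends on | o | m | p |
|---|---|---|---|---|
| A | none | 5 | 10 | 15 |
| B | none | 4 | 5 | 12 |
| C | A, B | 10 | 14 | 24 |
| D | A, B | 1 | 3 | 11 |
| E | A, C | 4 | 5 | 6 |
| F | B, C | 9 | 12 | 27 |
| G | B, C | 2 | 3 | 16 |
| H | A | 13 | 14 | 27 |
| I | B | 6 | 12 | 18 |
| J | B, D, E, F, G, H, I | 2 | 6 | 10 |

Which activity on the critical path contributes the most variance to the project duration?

F

te_A = (5 + 4·10 + 15)/6 = 60/6 = 10; σ²_A = ((15−5)/6)² = 2.778
te_B = (4 + 4·5 + 12)/6 = 36/6 = 6; σ²_B = ((12−4)/6)² = 1.778
te_C = (10 + 4·14 + 24)/6 = 90/6 = 15; σ²_C = ((24−10)/6)² = 5.444
te_D = (1 + 4·3 + 11)/6 = 24/6 = 4; σ²_D = ((11−1)/6)² = 2.778
te_E = (4 + 4·5 + 6)/6 = 30/6 = 5; σ²_E = ((6−4)/6)² = 0.111
te_F = (9 + 4·12 + 27)/6 = 84/6 = 14; σ²_F = ((27−9)/6)² = 9.000
te_G = (2 + 4·3 + 16)/6 = 30/6 = 5; σ²_G = ((16−2)/6)² = 5.444
te_H = (13 + 4·14 + 27)/6 = 96/6 = 16; σ²_H = ((27−13)/6)² = 5.444
te_I = (6 + 4·12 + 18)/6 = 72/6 = 12; σ²_I = ((18−6)/6)² = 4.000
te_J = (2 + 4·6 + 10)/6 = 36/6 = 6; σ²_J = ((10−2)/6)² = 1.778

Forward pass:
ES_A = 0; EF_A = 10
ES_B = 0; EF_B = 6
ES_C = max(EF_A=10, EF_B=6) = 10; EF_C = 10+15 = 25
ES_D = max(EF_A=10, EF_B=6) = 10; EF_D = 10+4 = 14
ES_E = max(EF_A=10, EF_C=25) = 25; EF_E = 25+5 = 30
ES_F = max(EF_B=6, EF_C=25) = 25; EF_F = 25+14 = 39
ES_G = max(EF_B=6, EF_C=25) = 25; EF_G = 25+5 = 30
ES_H = 10; EF_H = 10+16 = 26
ES_I = 6; EF_I = 6+12 = 18
ES_J = max(EF_B=6, EF_D=14, EF_E=30, EF_F=39, EF_G=30, EF_H=26, EF_I=18) = 39; EF_J = 39+6 = 45
Expected project duration μ = 45 days. Critical path: A → C → F → J.

Variances on critical path: σ²_A=2.778, σ²_C=5.444, σ²_F=9.000, σ²_J=1.778.
Largest is σ²_F = 9.000.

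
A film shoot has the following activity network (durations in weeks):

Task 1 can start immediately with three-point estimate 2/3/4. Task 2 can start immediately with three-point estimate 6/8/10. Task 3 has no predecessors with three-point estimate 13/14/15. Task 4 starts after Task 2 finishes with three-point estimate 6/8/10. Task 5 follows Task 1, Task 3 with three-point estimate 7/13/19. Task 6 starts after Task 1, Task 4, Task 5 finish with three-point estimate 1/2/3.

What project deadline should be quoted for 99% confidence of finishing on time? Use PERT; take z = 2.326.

te_Task 1 = (2 + 4·3 + 4)/6 = 18/6 = 3; σ²_Task 1 = ((4−2)/6)² = 0.111
te_Task 2 = (6 + 4·8 + 10)/6 = 48/6 = 8; σ²_Task 2 = ((10−6)/6)² = 0.444
te_Task 3 = (13 + 4·14 + 15)/6 = 84/6 = 14; σ²_Task 3 = ((15−13)/6)² = 0.111
te_Task 4 = (6 + 4·8 + 10)/6 = 48/6 = 8; σ²_Task 4 = ((10−6)/6)² = 0.444
te_Task 5 = (7 + 4·13 + 19)/6 = 78/6 = 13; σ²_Task 5 = ((19−7)/6)² = 4.000
te_Task 6 = (1 + 4·2 + 3)/6 = 12/6 = 2; σ²_Task 6 = ((3−1)/6)² = 0.111

Forward pass:
ES_Task 1 = 0; EF_Task 1 = 3
ES_Task 2 = 0; EF_Task 2 = 8
ES_Task 3 = 0; EF_Task 3 = 14
ES_Task 4 = 8; EF_Task 4 = 8+8 = 16
ES_Task 5 = max(EF_Task 1=3, EF_Task 3=14) = 14; EF_Task 5 = 14+13 = 27
ES_Task 6 = max(EF_Task 1=3, EF_Task 4=16, EF_Task 5=27) = 27; EF_Task 6 = 27+2 = 29
Expected project duration μ = 29 weeks. Critical path: Task 3 → Task 5 → Task 6.

Variance along critical path = 0.111 + 4.000 + 0.111 = 4.222; σ = 2.055 weeks.
D = μ + z·σ = 29 + 2.326·2.055 = 33.8 weeks

33.8 weeks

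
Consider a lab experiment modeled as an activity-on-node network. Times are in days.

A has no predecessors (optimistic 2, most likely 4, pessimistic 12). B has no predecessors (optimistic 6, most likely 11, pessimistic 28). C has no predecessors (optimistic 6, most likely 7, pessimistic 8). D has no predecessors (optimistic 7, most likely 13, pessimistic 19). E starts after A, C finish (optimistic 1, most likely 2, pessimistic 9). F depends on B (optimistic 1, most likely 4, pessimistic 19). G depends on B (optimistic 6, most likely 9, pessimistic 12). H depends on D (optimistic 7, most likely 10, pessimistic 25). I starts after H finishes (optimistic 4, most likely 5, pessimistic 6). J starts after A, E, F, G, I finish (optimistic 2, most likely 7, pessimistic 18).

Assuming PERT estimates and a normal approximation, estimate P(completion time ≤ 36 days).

0.328

te_A = (2 + 4·4 + 12)/6 = 30/6 = 5; σ²_A = ((12−2)/6)² = 2.778
te_B = (6 + 4·11 + 28)/6 = 78/6 = 13; σ²_B = ((28−6)/6)² = 13.444
te_C = (6 + 4·7 + 8)/6 = 42/6 = 7; σ²_C = ((8−6)/6)² = 0.111
te_D = (7 + 4·13 + 19)/6 = 78/6 = 13; σ²_D = ((19−7)/6)² = 4.000
te_E = (1 + 4·2 + 9)/6 = 18/6 = 3; σ²_E = ((9−1)/6)² = 1.778
te_F = (1 + 4·4 + 19)/6 = 36/6 = 6; σ²_F = ((19−1)/6)² = 9.000
te_G = (6 + 4·9 + 12)/6 = 54/6 = 9; σ²_G = ((12−6)/6)² = 1.000
te_H = (7 + 4·10 + 25)/6 = 72/6 = 12; σ²_H = ((25−7)/6)² = 9.000
te_I = (4 + 4·5 + 6)/6 = 30/6 = 5; σ²_I = ((6−4)/6)² = 0.111
te_J = (2 + 4·7 + 18)/6 = 48/6 = 8; σ²_J = ((18−2)/6)² = 7.111

Forward pass:
ES_A = 0; EF_A = 5
ES_B = 0; EF_B = 13
ES_C = 0; EF_C = 7
ES_D = 0; EF_D = 13
ES_E = max(EF_A=5, EF_C=7) = 7; EF_E = 7+3 = 10
ES_F = 13; EF_F = 13+6 = 19
ES_G = 13; EF_G = 13+9 = 22
ES_H = 13; EF_H = 13+12 = 25
ES_I = 25; EF_I = 25+5 = 30
ES_J = max(EF_A=5, EF_E=10, EF_F=19, EF_G=22, EF_I=30) = 30; EF_J = 30+8 = 38
Expected project duration μ = 38 days. Critical path: D → H → I → J.

Variance along critical path = 4.000 + 9.000 + 0.111 + 7.111 = 20.222; σ = √20.222 = 4.497 days.
Z = (36 − 38) / 4.497 = -0.445
P(T ≤ 36) = Φ(-0.445) ≈ 0.328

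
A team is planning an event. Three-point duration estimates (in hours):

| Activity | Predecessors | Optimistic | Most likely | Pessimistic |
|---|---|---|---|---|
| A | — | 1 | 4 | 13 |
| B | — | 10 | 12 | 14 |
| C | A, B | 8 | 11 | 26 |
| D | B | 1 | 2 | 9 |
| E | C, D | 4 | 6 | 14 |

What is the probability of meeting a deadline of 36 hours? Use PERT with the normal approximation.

0.874

te_A = (1 + 4·4 + 13)/6 = 30/6 = 5; σ²_A = ((13−1)/6)² = 4.000
te_B = (10 + 4·12 + 14)/6 = 72/6 = 12; σ²_B = ((14−10)/6)² = 0.444
te_C = (8 + 4·11 + 26)/6 = 78/6 = 13; σ²_C = ((26−8)/6)² = 9.000
te_D = (1 + 4·2 + 9)/6 = 18/6 = 3; σ²_D = ((9−1)/6)² = 1.778
te_E = (4 + 4·6 + 14)/6 = 42/6 = 7; σ²_E = ((14−4)/6)² = 2.778

Forward pass:
ES_A = 0; EF_A = 5
ES_B = 0; EF_B = 12
ES_C = max(EF_A=5, EF_B=12) = 12; EF_C = 12+13 = 25
ES_D = 12; EF_D = 12+3 = 15
ES_E = max(EF_C=25, EF_D=15) = 25; EF_E = 25+7 = 32
Expected project duration μ = 32 hours. Critical path: B → C → E.

Variance along critical path = 0.444 + 9.000 + 2.778 = 12.222; σ = √12.222 = 3.496 hours.
Z = (36 − 32) / 3.496 = 1.144
P(T ≤ 36) = Φ(1.144) ≈ 0.874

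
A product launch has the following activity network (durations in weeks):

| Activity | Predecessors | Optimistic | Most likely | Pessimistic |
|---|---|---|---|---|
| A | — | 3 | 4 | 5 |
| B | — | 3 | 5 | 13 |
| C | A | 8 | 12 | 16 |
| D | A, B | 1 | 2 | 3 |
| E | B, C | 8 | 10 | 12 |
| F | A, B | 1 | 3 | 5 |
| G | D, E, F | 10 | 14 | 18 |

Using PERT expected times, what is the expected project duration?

te_A = (3 + 4·4 + 5)/6 = 24/6 = 4
te_B = (3 + 4·5 + 13)/6 = 36/6 = 6
te_C = (8 + 4·12 + 16)/6 = 72/6 = 12
te_D = (1 + 4·2 + 3)/6 = 12/6 = 2
te_E = (8 + 4·10 + 12)/6 = 60/6 = 10
te_F = (1 + 4·3 + 5)/6 = 18/6 = 3
te_G = (10 + 4·14 + 18)/6 = 84/6 = 14

Forward pass:
ES_A = 0; EF_A = 4
ES_B = 0; EF_B = 6
ES_C = 4; EF_C = 4+12 = 16
ES_D = max(EF_A=4, EF_B=6) = 6; EF_D = 6+2 = 8
ES_E = max(EF_B=6, EF_C=16) = 16; EF_E = 16+10 = 26
ES_F = max(EF_A=4, EF_B=6) = 6; EF_F = 6+3 = 9
ES_G = max(EF_D=8, EF_E=26, EF_F=9) = 26; EF_G = 26+14 = 40
Expected project duration μ = 40 weeks. Critical path: A → C → E → G.

40 weeks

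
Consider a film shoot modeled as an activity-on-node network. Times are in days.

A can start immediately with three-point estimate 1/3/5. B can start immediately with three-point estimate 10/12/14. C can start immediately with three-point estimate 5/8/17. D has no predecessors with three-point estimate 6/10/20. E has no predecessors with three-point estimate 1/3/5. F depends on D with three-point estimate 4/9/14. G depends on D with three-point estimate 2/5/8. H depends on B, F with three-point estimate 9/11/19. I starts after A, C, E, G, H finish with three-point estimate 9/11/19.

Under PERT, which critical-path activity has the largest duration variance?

D

te_A = (1 + 4·3 + 5)/6 = 18/6 = 3; σ²_A = ((5−1)/6)² = 0.444
te_B = (10 + 4·12 + 14)/6 = 72/6 = 12; σ²_B = ((14−10)/6)² = 0.444
te_C = (5 + 4·8 + 17)/6 = 54/6 = 9; σ²_C = ((17−5)/6)² = 4.000
te_D = (6 + 4·10 + 20)/6 = 66/6 = 11; σ²_D = ((20−6)/6)² = 5.444
te_E = (1 + 4·3 + 5)/6 = 18/6 = 3; σ²_E = ((5−1)/6)² = 0.444
te_F = (4 + 4·9 + 14)/6 = 54/6 = 9; σ²_F = ((14−4)/6)² = 2.778
te_G = (2 + 4·5 + 8)/6 = 30/6 = 5; σ²_G = ((8−2)/6)² = 1.000
te_H = (9 + 4·11 + 19)/6 = 72/6 = 12; σ²_H = ((19−9)/6)² = 2.778
te_I = (9 + 4·11 + 19)/6 = 72/6 = 12; σ²_I = ((19−9)/6)² = 2.778

Forward pass:
ES_A = 0; EF_A = 3
ES_B = 0; EF_B = 12
ES_C = 0; EF_C = 9
ES_D = 0; EF_D = 11
ES_E = 0; EF_E = 3
ES_F = 11; EF_F = 11+9 = 20
ES_G = 11; EF_G = 11+5 = 16
ES_H = max(EF_B=12, EF_F=20) = 20; EF_H = 20+12 = 32
ES_I = max(EF_A=3, EF_C=9, EF_E=3, EF_G=16, EF_H=32) = 32; EF_I = 32+12 = 44
Expected project duration μ = 44 days. Critical path: D → F → H → I.

Variances on critical path: σ²_D=5.444, σ²_F=2.778, σ²_H=2.778, σ²_I=2.778.
Largest is σ²_D = 5.444.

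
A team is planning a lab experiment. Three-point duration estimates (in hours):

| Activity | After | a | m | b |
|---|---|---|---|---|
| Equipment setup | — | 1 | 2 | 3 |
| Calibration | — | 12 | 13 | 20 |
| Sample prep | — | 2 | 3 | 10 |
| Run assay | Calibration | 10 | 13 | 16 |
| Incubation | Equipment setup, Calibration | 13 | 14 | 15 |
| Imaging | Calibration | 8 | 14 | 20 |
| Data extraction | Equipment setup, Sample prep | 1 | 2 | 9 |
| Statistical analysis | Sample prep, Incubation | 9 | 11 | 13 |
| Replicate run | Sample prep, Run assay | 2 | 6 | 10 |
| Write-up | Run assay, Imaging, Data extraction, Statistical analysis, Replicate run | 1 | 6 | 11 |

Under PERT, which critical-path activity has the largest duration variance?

Write-up

te_Equipment setup = (1 + 4·2 + 3)/6 = 12/6 = 2; σ²_Equipment setup = ((3−1)/6)² = 0.111
te_Calibration = (12 + 4·13 + 20)/6 = 84/6 = 14; σ²_Calibration = ((20−12)/6)² = 1.778
te_Sample prep = (2 + 4·3 + 10)/6 = 24/6 = 4; σ²_Sample prep = ((10−2)/6)² = 1.778
te_Run assay = (10 + 4·13 + 16)/6 = 78/6 = 13; σ²_Run assay = ((16−10)/6)² = 1.000
te_Incubation = (13 + 4·14 + 15)/6 = 84/6 = 14; σ²_Incubation = ((15−13)/6)² = 0.111
te_Imaging = (8 + 4·14 + 20)/6 = 84/6 = 14; σ²_Imaging = ((20−8)/6)² = 4.000
te_Data extraction = (1 + 4·2 + 9)/6 = 18/6 = 3; σ²_Data extraction = ((9−1)/6)² = 1.778
te_Statistical analysis = (9 + 4·11 + 13)/6 = 66/6 = 11; σ²_Statistical analysis = ((13−9)/6)² = 0.444
te_Replicate run = (2 + 4·6 + 10)/6 = 36/6 = 6; σ²_Replicate run = ((10−2)/6)² = 1.778
te_Write-up = (1 + 4·6 + 11)/6 = 36/6 = 6; σ²_Write-up = ((11−1)/6)² = 2.778

Forward pass:
ES_Equipment setup = 0; EF_Equipment setup = 2
ES_Calibration = 0; EF_Calibration = 14
ES_Sample prep = 0; EF_Sample prep = 4
ES_Run assay = 14; EF_Run assay = 14+13 = 27
ES_Incubation = max(EF_Equipment setup=2, EF_Calibration=14) = 14; EF_Incubation = 14+14 = 28
ES_Imaging = 14; EF_Imaging = 14+14 = 28
ES_Data extraction = max(EF_Equipment setup=2, EF_Sample prep=4) = 4; EF_Data extraction = 4+3 = 7
ES_Statistical analysis = max(EF_Sample prep=4, EF_Incubation=28) = 28; EF_Statistical analysis = 28+11 = 39
ES_Replicate run = max(EF_Sample prep=4, EF_Run assay=27) = 27; EF_Replicate run = 27+6 = 33
ES_Write-up = max(EF_Run assay=27, EF_Imaging=28, EF_Data extraction=7, EF_Statistical analysis=39, EF_Replicate run=33) = 39; EF_Write-up = 39+6 = 45
Expected project duration μ = 45 hours. Critical path: Calibration → Incubation → Statistical analysis → Write-up.

Variances on critical path: σ²_Calibration=1.778, σ²_Incubation=0.111, σ²_Statistical analysis=0.444, σ²_Write-up=2.778.
Largest is σ²_Write-up = 2.778.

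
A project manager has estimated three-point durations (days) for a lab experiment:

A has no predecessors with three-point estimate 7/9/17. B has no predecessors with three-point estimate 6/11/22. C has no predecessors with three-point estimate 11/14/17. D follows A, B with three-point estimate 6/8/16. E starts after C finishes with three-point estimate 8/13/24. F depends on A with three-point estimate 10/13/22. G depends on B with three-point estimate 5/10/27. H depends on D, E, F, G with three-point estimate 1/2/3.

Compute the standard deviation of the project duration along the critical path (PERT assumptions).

te_A = (7 + 4·9 + 17)/6 = 60/6 = 10; σ²_A = ((17−7)/6)² = 2.778
te_B = (6 + 4·11 + 22)/6 = 72/6 = 12; σ²_B = ((22−6)/6)² = 7.111
te_C = (11 + 4·14 + 17)/6 = 84/6 = 14; σ²_C = ((17−11)/6)² = 1.000
te_D = (6 + 4·8 + 16)/6 = 54/6 = 9; σ²_D = ((16−6)/6)² = 2.778
te_E = (8 + 4·13 + 24)/6 = 84/6 = 14; σ²_E = ((24−8)/6)² = 7.111
te_F = (10 + 4·13 + 22)/6 = 84/6 = 14; σ²_F = ((22−10)/6)² = 4.000
te_G = (5 + 4·10 + 27)/6 = 72/6 = 12; σ²_G = ((27−5)/6)² = 13.444
te_H = (1 + 4·2 + 3)/6 = 12/6 = 2; σ²_H = ((3−1)/6)² = 0.111

Forward pass:
ES_A = 0; EF_A = 10
ES_B = 0; EF_B = 12
ES_C = 0; EF_C = 14
ES_D = max(EF_A=10, EF_B=12) = 12; EF_D = 12+9 = 21
ES_E = 14; EF_E = 14+14 = 28
ES_F = 10; EF_F = 10+14 = 24
ES_G = 12; EF_G = 12+12 = 24
ES_H = max(EF_D=21, EF_E=28, EF_F=24, EF_G=24) = 28; EF_H = 28+2 = 30
Expected project duration μ = 30 days. Critical path: C → E → H.

Variance along critical path = 1.000 + 7.111 + 0.111 = 8.222
σ = √8.222 = 2.867 days

2.87 days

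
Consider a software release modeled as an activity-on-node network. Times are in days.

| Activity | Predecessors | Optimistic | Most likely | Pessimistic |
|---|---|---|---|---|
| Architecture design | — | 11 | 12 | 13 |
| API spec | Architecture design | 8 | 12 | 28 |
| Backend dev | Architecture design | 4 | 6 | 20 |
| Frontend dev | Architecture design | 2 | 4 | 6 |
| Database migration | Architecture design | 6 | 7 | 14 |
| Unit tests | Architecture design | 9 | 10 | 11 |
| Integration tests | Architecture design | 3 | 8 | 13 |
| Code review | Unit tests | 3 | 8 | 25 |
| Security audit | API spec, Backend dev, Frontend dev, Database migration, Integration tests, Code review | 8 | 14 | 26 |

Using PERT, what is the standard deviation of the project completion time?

te_Architecture design = (11 + 4·12 + 13)/6 = 72/6 = 12; σ²_Architecture design = ((13−11)/6)² = 0.111
te_API spec = (8 + 4·12 + 28)/6 = 84/6 = 14; σ²_API spec = ((28−8)/6)² = 11.111
te_Backend dev = (4 + 4·6 + 20)/6 = 48/6 = 8; σ²_Backend dev = ((20−4)/6)² = 7.111
te_Frontend dev = (2 + 4·4 + 6)/6 = 24/6 = 4; σ²_Frontend dev = ((6−2)/6)² = 0.444
te_Database migration = (6 + 4·7 + 14)/6 = 48/6 = 8; σ²_Database migration = ((14−6)/6)² = 1.778
te_Unit tests = (9 + 4·10 + 11)/6 = 60/6 = 10; σ²_Unit tests = ((11−9)/6)² = 0.111
te_Integration tests = (3 + 4·8 + 13)/6 = 48/6 = 8; σ²_Integration tests = ((13−3)/6)² = 2.778
te_Code review = (3 + 4·8 + 25)/6 = 60/6 = 10; σ²_Code review = ((25−3)/6)² = 13.444
te_Security audit = (8 + 4·14 + 26)/6 = 90/6 = 15; σ²_Security audit = ((26−8)/6)² = 9.000

Forward pass:
ES_Architecture design = 0; EF_Architecture design = 12
ES_API spec = 12; EF_API spec = 12+14 = 26
ES_Backend dev = 12; EF_Backend dev = 12+8 = 20
ES_Frontend dev = 12; EF_Frontend dev = 12+4 = 16
ES_Database migration = 12; EF_Database migration = 12+8 = 20
ES_Unit tests = 12; EF_Unit tests = 12+10 = 22
ES_Integration tests = 12; EF_Integration tests = 12+8 = 20
ES_Code review = 22; EF_Code review = 22+10 = 32
ES_Security audit = max(EF_API spec=26, EF_Backend dev=20, EF_Frontend dev=16, EF_Database migration=20, EF_Integration tests=20, EF_Code review=32) = 32; EF_Security audit = 32+15 = 47
Expected project duration μ = 47 days. Critical path: Architecture design → Unit tests → Code review → Security audit.

Variance along critical path = 0.111 + 0.111 + 13.444 + 9.000 = 22.667
σ = √22.667 = 4.761 days

4.76 days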